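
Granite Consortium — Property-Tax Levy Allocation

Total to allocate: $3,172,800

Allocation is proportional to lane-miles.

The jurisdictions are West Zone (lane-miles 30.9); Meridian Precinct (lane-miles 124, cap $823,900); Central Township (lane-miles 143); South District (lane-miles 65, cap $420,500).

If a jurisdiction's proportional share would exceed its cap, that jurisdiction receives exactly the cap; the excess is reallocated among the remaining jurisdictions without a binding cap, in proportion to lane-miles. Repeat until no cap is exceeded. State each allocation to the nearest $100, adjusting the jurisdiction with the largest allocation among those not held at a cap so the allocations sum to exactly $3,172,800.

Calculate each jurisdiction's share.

West Zone: $342,700 | Meridian Precinct: $823,900 | Central Township: $1,585,700 | South District: $420,500

Combined lane-miles = 362.9.
Pro-rata shares before constraints: West Zone 270,155.75; Meridian Precinct 1,084,120.14; Central Township 1,250,235.33; South District 568,288.78.
Held at cap: Meridian Precinct ($823,900), South District ($420,500); residual $1,928,400 reallocated over remaining lane-miles 173.9.
Redistributed shares: West Zone 342,654.17 → $342,700; Central Township 1,585,745.83 → $1,585,700.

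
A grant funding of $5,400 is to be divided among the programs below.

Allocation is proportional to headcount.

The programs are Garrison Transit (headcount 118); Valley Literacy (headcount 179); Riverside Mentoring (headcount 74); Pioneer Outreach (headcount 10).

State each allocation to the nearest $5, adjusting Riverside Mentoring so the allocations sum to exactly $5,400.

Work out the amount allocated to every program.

Garrison Transit: $1,670 | Valley Literacy: $2,535 | Riverside Mentoring: $1,055 | Pioneer Outreach: $140

Sum of headcount: 381.
Raw shares: Garrison Transit 118/381 × $5,400 = 1,672.44; Valley Literacy 179/381 × $5,400 = 2,537.01; Riverside Mentoring 74/381 × $5,400 = 1,048.82; Pioneer Outreach 10/381 × $5,400 = 141.73.
At nearest $5: Garrison Transit $1,670; Valley Literacy $2,535; Riverside Mentoring $1,050; Pioneer Outreach $140. Sum = $5,395.
Difference $5,400 − $5,395 = +$5 applied to Riverside Mentoring: Riverside Mentoring becomes $1,055.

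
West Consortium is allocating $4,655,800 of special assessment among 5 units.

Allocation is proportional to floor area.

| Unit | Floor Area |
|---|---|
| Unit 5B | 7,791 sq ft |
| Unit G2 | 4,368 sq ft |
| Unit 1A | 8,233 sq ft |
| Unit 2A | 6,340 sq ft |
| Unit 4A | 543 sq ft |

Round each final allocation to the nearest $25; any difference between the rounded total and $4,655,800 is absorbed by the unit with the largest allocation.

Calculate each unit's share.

Unit 5B: $1,329,900 · Unit G2: $745,600 · Unit 1A: $1,405,375 · Unit 2A: $1,082,225 · Unit 4A: $92,700

Combined floor area = 27,275.
Pro-rata amounts: Unit 5B 7,791/27,275 × $4,655,800 = 1,329,911.56; Unit G2 4,368/27,275 × $4,655,800 = 745,610.79; Unit 1A 8,233/27,275 × $4,655,800 = 1,405,360.27; Unit 2A 6,340/27,275 × $4,655,800 = 1,082,228.12; Unit 4A 543/27,275 × $4,655,800 = 92,689.25.
After rounding ($25): Unit 5B $1,329,900; Unit G2 $745,600; Unit 1A $1,405,350; Unit 2A $1,082,225; Unit 4A $92,700. Sum = $4,655,775.
Difference $4,655,800 − $4,655,775 = +$25 applied to largest allocation (Unit 1A): Unit 1A becomes $1,405,375.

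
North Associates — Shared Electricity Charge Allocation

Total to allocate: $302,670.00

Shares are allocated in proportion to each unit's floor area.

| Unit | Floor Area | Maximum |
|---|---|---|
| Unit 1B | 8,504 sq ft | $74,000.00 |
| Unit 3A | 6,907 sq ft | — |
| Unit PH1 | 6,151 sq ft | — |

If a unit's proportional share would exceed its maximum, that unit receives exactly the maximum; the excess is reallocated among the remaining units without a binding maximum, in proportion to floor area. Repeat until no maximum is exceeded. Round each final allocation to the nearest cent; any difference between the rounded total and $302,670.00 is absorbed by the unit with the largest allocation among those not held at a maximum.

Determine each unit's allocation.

Unit 1B: $74,000.00 | Unit 3A: $120,954.49 | Unit PH1: $107,715.51

Combined floor area = 21,562.
Pro-rata shares before constraints: Unit 1B 119,372.3068; Unit 3A 96,954.9063; Unit PH1 86,342.7868.
Capped: Unit 1B ($74,000.00); residual $228,670.00 reallocated over remaining floor area 13,058.
Remaining shares: Unit 3A 120,954.4869 → $120,954.49; Unit PH1 107,715.5131 → $107,715.51.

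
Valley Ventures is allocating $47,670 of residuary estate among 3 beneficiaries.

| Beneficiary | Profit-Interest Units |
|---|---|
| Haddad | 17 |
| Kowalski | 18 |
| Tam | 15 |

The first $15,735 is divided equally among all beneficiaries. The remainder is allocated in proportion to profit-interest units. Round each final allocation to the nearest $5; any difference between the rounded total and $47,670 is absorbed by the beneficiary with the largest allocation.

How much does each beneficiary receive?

Equal tier: $15,735 ÷ 3 = $5,245 apiece.
Remainder $31,935 by profit-interest units (total 50): Haddad 10,857.90 → $10,860; Kowalski 11,496.60 → $11,495; Tam 9,580.50 → $9,580.
Totals: Haddad $5,245 + $10,860 = $16,105; Kowalski $5,245 + $11,495 = $16,740; Tam $5,245 + $9,580 = $14,825.

Haddad: $16,105 | Kowalski: $16,740 | Tam: $14,825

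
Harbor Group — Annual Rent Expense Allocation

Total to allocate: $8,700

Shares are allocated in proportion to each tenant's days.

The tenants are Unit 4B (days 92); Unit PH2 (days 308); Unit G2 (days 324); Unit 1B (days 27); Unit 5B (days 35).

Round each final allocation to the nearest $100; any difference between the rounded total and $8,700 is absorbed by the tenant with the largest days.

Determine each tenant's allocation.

Combined days = 92 + 308 + 324 + 27 + 35 = 786.
Raw shares: Unit 4B 1,018.32; Unit PH2 3,409.16; Unit G2 3,586.26; Unit 1B 298.85; Unit 5B 387.40.
After rounding ($100): Unit 4B $1,000; Unit PH2 $3,400; Unit G2 $3,600; Unit 1B $300; Unit 5B $400. Sum = $8,700.
Sum already equals the total — no adjustment.

Unit 4B: $1,000 · Unit PH2: $3,400 · Unit G2: $3,600 · Unit 1B: $300 · Unit 5B: $400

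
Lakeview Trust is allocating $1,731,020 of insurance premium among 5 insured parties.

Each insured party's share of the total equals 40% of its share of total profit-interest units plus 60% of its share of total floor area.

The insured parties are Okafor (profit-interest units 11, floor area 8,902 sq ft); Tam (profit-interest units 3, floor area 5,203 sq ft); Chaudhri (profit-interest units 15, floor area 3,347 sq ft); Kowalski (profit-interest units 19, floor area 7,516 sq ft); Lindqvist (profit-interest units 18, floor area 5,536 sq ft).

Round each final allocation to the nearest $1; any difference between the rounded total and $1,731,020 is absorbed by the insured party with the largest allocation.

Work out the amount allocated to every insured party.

Totals — profit-interest units 66, floor area 30,504.
Combined weights (40% profit-interest units + 60% floor area): Okafor 0.2418; Tam 0.1205; Chaudhri 0.1567; Kowalski 0.2630; Lindqvist 0.2180.
Raw shares: Okafor 418,500.08; Tam 208,626.85; Chaudhri 271,325.41; Kowalski 455,237.25; Lindqvist 377,330.42.
Rounded to nearest $1: Okafor $418,500; Tam $208,627; Chaudhri $271,325; Kowalski $455,237; Lindqvist $377,330. Sum = $1,731,019.
Difference $1,731,020 − $1,731,019 = +$1 applied to largest allocation (Kowalski): Kowalski becomes $455,238.

Okafor: $418,500 | Tam: $208,627 | Chaudhri: $271,325 | Kowalski: $455,238 | Lindqvist: $377,330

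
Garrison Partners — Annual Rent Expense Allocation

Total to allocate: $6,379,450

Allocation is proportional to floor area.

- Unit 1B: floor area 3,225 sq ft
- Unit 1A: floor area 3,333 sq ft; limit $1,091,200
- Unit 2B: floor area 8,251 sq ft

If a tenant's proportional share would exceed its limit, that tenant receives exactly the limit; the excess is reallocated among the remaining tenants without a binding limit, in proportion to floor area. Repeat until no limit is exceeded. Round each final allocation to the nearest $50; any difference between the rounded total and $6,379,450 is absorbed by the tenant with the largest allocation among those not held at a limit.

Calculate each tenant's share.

Unit 1B: $1,486,100 | Unit 1A: $1,091,200 | Unit 2B: $3,802,150

Sum of floor area: 14,809.
Pro-rata shares before constraints: Unit 1B 1,389,271.81; Unit 1A 1,435,796.26; Unit 2B 3,554,381.93.
Capped: Unit 1A ($1,091,200); residual $5,288,250 reallocated over remaining floor area 11,476.
Redistributed shares: Unit 1B 1,486,110.69 → $1,486,100; Unit 2B 3,802,139.31 → $3,802,150.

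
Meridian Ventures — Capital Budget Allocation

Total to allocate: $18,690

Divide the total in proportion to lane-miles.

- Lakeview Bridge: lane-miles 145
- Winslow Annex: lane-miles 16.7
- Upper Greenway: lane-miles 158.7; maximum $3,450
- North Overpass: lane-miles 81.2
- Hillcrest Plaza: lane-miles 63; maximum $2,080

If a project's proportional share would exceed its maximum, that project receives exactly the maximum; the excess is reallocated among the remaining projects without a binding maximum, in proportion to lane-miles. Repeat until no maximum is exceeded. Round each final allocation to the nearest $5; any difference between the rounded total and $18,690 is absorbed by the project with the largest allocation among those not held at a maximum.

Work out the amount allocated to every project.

Sum of lane-miles: 464.6.
Pro-rata shares before constraints: Lakeview Bridge 5,833.08; Winslow Annex 671.81; Upper Greenway 6,384.21; North Overpass 3,266.53; Hillcrest Plaza 2,534.37.
Cap binds for Upper Greenway ($3,450), Hillcrest Plaza ($2,080); remaining pool $13,160 reallocated over remaining lane-miles 242.9.
Shares after redistribution: Lakeview Bridge 7,855.91 → $7,855; Winslow Annex 904.78 → $905; North Overpass 4,399.31 → $4,400.

Lakeview Bridge: $7,855 · Winslow Annex: $905 · Upper Greenway: $3,450 · North Overpass: $4,400 · Hillcrest Plaza: $2,080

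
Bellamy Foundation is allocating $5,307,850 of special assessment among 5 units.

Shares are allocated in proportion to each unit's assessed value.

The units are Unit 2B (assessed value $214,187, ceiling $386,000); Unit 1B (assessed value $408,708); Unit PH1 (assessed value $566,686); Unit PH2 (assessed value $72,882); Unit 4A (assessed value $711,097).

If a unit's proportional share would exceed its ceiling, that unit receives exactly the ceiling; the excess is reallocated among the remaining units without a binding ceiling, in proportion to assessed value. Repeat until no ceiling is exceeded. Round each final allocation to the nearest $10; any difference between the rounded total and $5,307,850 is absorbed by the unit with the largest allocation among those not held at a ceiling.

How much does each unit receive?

Combined assessed value = 1,973,560.
Proportional shares (ignoring caps): Unit 2B 576,051.64; Unit 1B 1,099,211.96; Unit PH1 1,524,090.62; Unit PH2 196,014.68; Unit 4A 1,912,481.11.
Capped: Unit 2B ($386,000); residual $4,921,850 reallocated over remaining assessed value 1,759,373.
Redistributed shares: Unit 1B 1,143,361.57 → $1,143,360; Unit PH1 1,585,305.38 → $1,585,310; Unit PH2 203,887.56 → $203,890; Unit 4A 1,989,295.49 → $1,989,300.
Rounding difference −$10 applied to Unit 4A → $1,989,290.

Unit 2B: $386,000 · Unit 1B: $1,143,360 · Unit PH1: $1,585,310 · Unit PH2: $203,890 · Unit 4A: $1,989,290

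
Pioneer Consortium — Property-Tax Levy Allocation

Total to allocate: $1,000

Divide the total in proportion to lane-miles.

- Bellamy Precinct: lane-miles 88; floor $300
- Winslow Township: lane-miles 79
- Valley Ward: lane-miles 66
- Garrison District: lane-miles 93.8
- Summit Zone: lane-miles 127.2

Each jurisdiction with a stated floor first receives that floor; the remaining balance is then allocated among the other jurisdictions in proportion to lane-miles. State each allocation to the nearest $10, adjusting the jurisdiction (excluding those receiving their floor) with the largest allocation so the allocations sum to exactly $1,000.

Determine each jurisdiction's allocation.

Fund the minimums — Bellamy Precinct $300. Residual $700.
Residual split over remaining lane-miles 366: Winslow Township 151.09 → $150; Valley Ward 126.23 → $130; Garrison District 179.40 → $180; Summit Zone 243.28 → $240.

Bellamy Precinct: $300; Winslow Township: $150; Valley Ward: $130; Garrison District: $180; Summit Zone: $240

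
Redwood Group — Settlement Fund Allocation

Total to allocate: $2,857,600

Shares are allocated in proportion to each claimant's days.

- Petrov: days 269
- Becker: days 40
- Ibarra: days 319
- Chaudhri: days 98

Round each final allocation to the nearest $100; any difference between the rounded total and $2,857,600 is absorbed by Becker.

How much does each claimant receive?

Days total: 726.
Raw shares: Petrov 269/726 × $2,857,600 = 1,058,807.71; Becker 40/726 × $2,857,600 = 157,443.53; Ibarra 319/726 × $2,857,600 = 1,255,612.12; Chaudhri 98/726 × $2,857,600 = 385,736.64.
After rounding ($100): Petrov $1,058,800; Becker $157,400; Ibarra $1,255,600; Chaudhri $385,700. Sum = $2,857,500.
Difference $2,857,600 − $2,857,500 = +$100 applied to Becker: Becker becomes $157,500.

Petrov: $1,058,800; Becker: $157,500; Ibarra: $1,255,600; Chaudhri: $385,700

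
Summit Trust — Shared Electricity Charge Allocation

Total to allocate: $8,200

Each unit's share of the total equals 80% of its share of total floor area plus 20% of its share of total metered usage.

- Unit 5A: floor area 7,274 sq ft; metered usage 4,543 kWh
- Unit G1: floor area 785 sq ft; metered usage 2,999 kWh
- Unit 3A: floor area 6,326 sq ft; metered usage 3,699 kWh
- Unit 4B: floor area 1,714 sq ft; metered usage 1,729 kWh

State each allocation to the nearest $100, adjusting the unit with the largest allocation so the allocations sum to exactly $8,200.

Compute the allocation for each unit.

Totals — floor area 16,099, metered usage 12,970.
Composite weights (80% floor area + 20% metered usage): Unit 5A 0.4315; Unit G1 0.0853; Unit 3A 0.3714; Unit 4B 0.1118.
Unrounded shares: Unit 5A 3,538.44; Unit G1 699.08; Unit 3A 3,045.43; Unit 4B 917.04.
After rounding ($100): Unit 5A $3,500; Unit G1 $700; Unit 3A $3,000; Unit 4B $900. Sum = $8,100.
Difference $8,200 − $8,100 = +$100 applied to largest allocation (Unit 5A): Unit 5A becomes $3,600.

Unit 5A: $3,600 · Unit G1: $700 · Unit 3A: $3,000 · Unit 4B: $900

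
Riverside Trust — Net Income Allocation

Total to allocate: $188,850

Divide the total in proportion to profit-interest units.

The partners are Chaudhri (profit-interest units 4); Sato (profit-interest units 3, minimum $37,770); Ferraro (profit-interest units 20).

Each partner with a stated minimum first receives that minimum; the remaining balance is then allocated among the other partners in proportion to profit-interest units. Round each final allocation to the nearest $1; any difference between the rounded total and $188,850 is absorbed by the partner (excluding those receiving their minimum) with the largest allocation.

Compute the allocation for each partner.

Chaudhri: $25,180 | Sato: $37,770 | Ferraro: $125,900

Minimums first: Sato $37,770. Residual $151,080.
Residual split over remaining profit-interest units 24: Chaudhri 25,180.00 → $25,180; Ferraro 125,900.00 → $125,900.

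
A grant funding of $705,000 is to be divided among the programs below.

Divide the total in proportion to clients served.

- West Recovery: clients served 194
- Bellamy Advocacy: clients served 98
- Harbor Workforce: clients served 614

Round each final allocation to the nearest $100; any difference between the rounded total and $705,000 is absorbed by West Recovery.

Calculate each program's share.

Total clients served = 906.
Proportional shares: West Recovery 194/906 × $705,000 = 150,960.26; Bellamy Advocacy 98/906 × $705,000 = 76,258.28; Harbor Workforce 614/906 × $705,000 = 477,781.46.
After rounding ($100): West Recovery $151,000; Bellamy Advocacy $76,300; Harbor Workforce $477,800. Sum = $705,100.
Difference $705,000 − $705,100 = −$100 applied to West Recovery: West Recovery becomes $150,900.

West Recovery: $150,900; Bellamy Advocacy: $76,300; Harbor Workforce: $477,800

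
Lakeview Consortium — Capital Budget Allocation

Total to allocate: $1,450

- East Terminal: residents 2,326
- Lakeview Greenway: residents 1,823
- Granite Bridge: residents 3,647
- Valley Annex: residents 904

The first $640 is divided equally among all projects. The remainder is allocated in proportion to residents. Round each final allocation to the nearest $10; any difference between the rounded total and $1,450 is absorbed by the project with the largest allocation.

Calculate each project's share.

Equal tier: $640 ÷ 4 = $160 apiece.
Remainder $810 by residents (total 8,700): East Terminal 216.56 → $220; Lakeview Greenway 169.73 → $170; Granite Bridge 339.55 → $340; Valley Annex 84.17 → $80.
Totals: East Terminal $160 + $220 = $380; Lakeview Greenway $160 + $170 = $330; Granite Bridge $160 + $340 = $500; Valley Annex $160 + $80 = $240.

East Terminal: $380 · Lakeview Greenway: $330 · Granite Bridge: $500 · Valley Annex: $240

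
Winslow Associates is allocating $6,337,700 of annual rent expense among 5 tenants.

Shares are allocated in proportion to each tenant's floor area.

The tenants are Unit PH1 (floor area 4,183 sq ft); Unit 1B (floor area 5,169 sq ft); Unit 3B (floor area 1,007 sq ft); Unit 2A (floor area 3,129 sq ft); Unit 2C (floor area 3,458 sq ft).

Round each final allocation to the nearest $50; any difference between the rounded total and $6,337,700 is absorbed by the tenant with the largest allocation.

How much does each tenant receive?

Floor area total: 16,946.
Pro-rata amounts: Unit PH1 4,183/16,946 × $6,337,700 = 1,564,416.33; Unit 1B 5,169/16,946 × $6,337,700 = 1,933,174.28; Unit 3B 1,007/16,946 × $6,337,700 = 376,611.82; Unit 2A 3,129/16,946 × $6,337,700 = 1,170,226.80; Unit 2C 3,458/16,946 × $6,337,700 = 1,293,270.78.
Rounded to nearest $50: Unit PH1 $1,564,400; Unit 1B $1,933,150; Unit 3B $376,600; Unit 2A $1,170,250; Unit 2C $1,293,250. Sum = $6,337,650.
Difference $6,337,700 − $6,337,650 = +$50 applied to largest allocation (Unit 1B): Unit 1B becomes $1,933,200.

Unit PH1: $1,564,400 · Unit 1B: $1,933,200 · Unit 3B: $376,600 · Unit 2A: $1,170,250 · Unit 2C: $1,293,250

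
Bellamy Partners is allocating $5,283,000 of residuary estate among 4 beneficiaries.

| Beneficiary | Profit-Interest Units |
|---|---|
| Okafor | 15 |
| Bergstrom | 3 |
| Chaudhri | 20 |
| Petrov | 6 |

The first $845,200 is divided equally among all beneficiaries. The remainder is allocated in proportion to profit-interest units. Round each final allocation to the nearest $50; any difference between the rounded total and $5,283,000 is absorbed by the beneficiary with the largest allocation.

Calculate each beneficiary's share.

Okafor: $1,724,200 | Bergstrom: $513,900 | Chaudhri: $2,228,450 | Petrov: $816,450

Equal tier: $845,200 ÷ 4 = $211,300 apiece.
Remainder $4,437,800 by profit-interest units (total 44): Okafor 1,512,886.36 → $1,512,900; Bergstrom 302,577.27 → $302,600; Chaudhri 2,017,181.82 → $2,017,200; Petrov 605,154.55 → $605,150.
Rounding difference −$50 on remainder applied to Chaudhri.
Totals: Okafor $211,300 + $1,512,900 = $1,724,200; Bergstrom $211,300 + $302,600 = $513,900; Chaudhri $211,300 + $2,017,150 = $2,228,450; Petrov $211,300 + $605,150 = $816,450.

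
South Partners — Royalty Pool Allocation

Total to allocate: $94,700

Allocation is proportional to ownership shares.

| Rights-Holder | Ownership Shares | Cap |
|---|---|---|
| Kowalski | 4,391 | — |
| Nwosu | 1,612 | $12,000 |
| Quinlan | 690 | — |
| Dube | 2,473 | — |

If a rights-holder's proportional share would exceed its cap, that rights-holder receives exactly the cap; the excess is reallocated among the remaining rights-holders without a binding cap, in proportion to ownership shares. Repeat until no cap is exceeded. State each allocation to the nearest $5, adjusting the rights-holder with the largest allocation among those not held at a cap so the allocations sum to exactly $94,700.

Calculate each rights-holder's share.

Kowalski: $48,070; Nwosu: $12,000; Quinlan: $7,555; Dube: $27,075

Sum of ownership shares: 9,166.
Unconstrained shares: Kowalski 45,366.32; Nwosu 16,654.64; Quinlan 7,128.85; Dube 25,550.20.
Capped: Nwosu ($12,000); balance $82,700 reallocated over remaining ownership shares 7,554.
Remaining shares: Kowalski 48,071.98 → $48,070; Quinlan 7,554.01 → $7,555; Dube 27,074.01 → $27,075.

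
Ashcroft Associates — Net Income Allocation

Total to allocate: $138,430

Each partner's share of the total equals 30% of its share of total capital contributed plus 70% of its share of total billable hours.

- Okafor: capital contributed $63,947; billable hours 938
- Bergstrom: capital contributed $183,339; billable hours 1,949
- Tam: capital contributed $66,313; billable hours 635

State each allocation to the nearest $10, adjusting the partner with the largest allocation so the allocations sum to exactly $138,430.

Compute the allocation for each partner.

Totals — capital contributed 313,599, billable hours 3,522.
Composite weights (30% capital contributed + 70% billable hours): Okafor 0.2476; Bergstrom 0.5628; Tam 0.1896.
Unrounded shares: Okafor 34,275.57; Bergstrom 77,902.00; Tam 26,252.43.
Rounded to nearest $10: Okafor $34,280; Bergstrom $77,900; Tam $26,250. Sum = $138,430.
Sum already equals the total — no adjustment.

Okafor: $34,280; Bergstrom: $77,900; Tam: $26,250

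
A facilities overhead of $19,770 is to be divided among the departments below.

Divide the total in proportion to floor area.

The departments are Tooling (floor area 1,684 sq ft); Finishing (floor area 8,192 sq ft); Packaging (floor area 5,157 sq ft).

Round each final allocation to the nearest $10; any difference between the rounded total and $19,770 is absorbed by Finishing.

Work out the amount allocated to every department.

Tooling: $2,210; Finishing: $10,780; Packaging: $6,780

Floor area total: 15,033.
Proportional shares: Tooling 1,684/15,033 × $19,770 = 2,214.64; Finishing 8,192/15,033 × $19,770 = 10,773.35; Packaging 5,157/15,033 × $19,770 = 6,782.01.
At nearest $10: Tooling $2,210; Finishing $10,770; Packaging $6,780. Sum = $19,760.
Difference $19,770 − $19,760 = +$10 applied to Finishing: Finishing becomes $10,780.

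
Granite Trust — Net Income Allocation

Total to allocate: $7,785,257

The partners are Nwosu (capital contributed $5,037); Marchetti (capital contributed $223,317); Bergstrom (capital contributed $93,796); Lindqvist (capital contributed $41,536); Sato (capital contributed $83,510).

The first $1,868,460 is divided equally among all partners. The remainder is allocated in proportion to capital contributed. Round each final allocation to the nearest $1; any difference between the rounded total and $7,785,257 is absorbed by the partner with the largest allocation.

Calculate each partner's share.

$1,868,460 shared equally gives $373,692 per partner.
Remainder $5,916,797 by capital contributed (total 447,196): Nwosu 66,643.95 → $66,644; Marchetti 2,954,680.62 → $2,954,681; Bergstrom 1,241,003.70 → $1,241,004; Lindqvist 549,557.87 → $549,558; Sato 1,104,910.86 → $1,104,911.
Rounding difference −$1 on remainder applied to Marchetti.
Totals: Nwosu $373,692 + $66,644 = $440,336; Marchetti $373,692 + $2,954,680 = $3,328,372; Bergstrom $373,692 + $1,241,004 = $1,614,696; Lindqvist $373,692 + $549,558 = $923,250; Sato $373,692 + $1,104,911 = $1,478,603.

Nwosu: $440,336 | Marchetti: $3,328,372 | Bergstrom: $1,614,696 | Lindqvist: $923,250 | Sato: $1,478,603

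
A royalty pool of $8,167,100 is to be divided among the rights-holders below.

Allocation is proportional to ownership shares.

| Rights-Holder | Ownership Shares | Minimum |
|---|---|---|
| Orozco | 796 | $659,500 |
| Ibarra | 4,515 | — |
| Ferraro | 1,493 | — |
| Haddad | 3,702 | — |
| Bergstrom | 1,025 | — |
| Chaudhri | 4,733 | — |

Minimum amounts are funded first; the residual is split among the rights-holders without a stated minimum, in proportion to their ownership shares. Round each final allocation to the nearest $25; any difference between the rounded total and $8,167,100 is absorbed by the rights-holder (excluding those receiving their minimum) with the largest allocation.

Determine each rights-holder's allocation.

Fund the minimums — Orozco $659,500. Remaining pool $7,507,600.
Remaining pool split over remaining ownership shares 15,468: Ibarra 2,191,415.44 → $2,191,425; Ferraro 724,647.45 → $724,650; Haddad 1,796,815.05 → $1,796,825; Bergstrom 497,497.41 → $497,500; Chaudhri 2,297,224.64 → $2,297,225.
Rounding difference −$25 applied to Chaudhri → $2,297,200.

Orozco: $659,500 · Ibarra: $2,191,425 · Ferraro: $724,650 · Haddad: $1,796,825 · Bergstrom: $497,500 · Chaudhri: $2,297,200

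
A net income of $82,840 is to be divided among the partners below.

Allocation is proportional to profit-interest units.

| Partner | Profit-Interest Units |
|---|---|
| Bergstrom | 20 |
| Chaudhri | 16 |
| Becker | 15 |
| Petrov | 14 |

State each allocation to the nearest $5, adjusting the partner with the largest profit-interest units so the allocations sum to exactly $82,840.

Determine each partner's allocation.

Bergstrom: $25,495 | Chaudhri: $20,390 | Becker: $19,115 | Petrov: $17,840

Combined profit-interest units = 65.
Raw shares: Bergstrom 20/65 × $82,840 = 25,489.23; Chaudhri 16/65 × $82,840 = 20,391.38; Becker 15/65 × $82,840 = 19,116.92; Petrov 14/65 × $82,840 = 17,842.46.
Rounded to nearest $5: Bergstrom $25,490; Chaudhri $20,390; Becker $19,115; Petrov $17,840. Sum = $82,835.
Difference $82,840 − $82,835 = +$5 applied to largest profit-interest units (Bergstrom): Bergstrom becomes $25,495.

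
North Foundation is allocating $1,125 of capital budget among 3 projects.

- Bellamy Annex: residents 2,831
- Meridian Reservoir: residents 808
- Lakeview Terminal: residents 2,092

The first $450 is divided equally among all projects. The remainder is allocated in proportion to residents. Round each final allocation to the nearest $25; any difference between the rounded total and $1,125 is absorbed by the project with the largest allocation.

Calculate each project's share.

First tranche $450 split equally: $150 each.
Remainder $675 by residents (total 5,731): Bellamy Annex 333.44 → $325; Meridian Reservoir 95.17 → $100; Lakeview Terminal 246.40 → $250.
Totals: Bellamy Annex $150 + $325 = $475; Meridian Reservoir $150 + $100 = $250; Lakeview Terminal $150 + $250 = $400.

Bellamy Annex: $475 · Meridian Reservoir: $250 · Lakeview Terminal: $400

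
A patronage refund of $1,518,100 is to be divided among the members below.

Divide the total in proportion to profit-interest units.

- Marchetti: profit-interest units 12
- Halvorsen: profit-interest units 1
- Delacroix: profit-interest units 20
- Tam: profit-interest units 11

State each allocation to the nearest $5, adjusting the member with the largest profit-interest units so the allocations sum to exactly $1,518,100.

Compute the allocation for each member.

Combined profit-interest units = 44.
Pro-rata amounts: Marchetti 12/44 × $1,518,100 = 414,027.27; Halvorsen 1/44 × $1,518,100 = 34,502.27; Delacroix 20/44 × $1,518,100 = 690,045.45; Tam 11/44 × $1,518,100 = 379,525.00.
Rounded to nearest $5: Marchetti $414,025; Halvorsen $34,500; Delacroix $690,045; Tam $379,525. Sum = $1,518,095.
Difference $1,518,100 − $1,518,095 = +$5 applied to largest profit-interest units (Delacroix): Delacroix becomes $690,050.

Marchetti: $414,025; Halvorsen: $34,500; Delacroix: $690,050; Tam: $379,525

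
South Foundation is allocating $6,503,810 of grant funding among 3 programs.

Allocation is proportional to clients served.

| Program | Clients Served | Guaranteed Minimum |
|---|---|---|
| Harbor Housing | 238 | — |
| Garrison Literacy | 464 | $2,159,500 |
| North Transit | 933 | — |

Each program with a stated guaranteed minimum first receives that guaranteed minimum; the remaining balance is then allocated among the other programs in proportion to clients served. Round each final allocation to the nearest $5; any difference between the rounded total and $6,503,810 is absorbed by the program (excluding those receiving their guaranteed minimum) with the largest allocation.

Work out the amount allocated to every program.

Fund the minimums — Garrison Literacy $2,159,500. Remaining pool $4,344,310.
Remaining pool split over remaining clients served 1,171: Harbor Housing 882,959.68 → $882,960; North Transit 3,461,350.32 → $3,461,350.

Harbor Housing: $882,960 · Garrison Literacy: $2,159,500 · North Transit: $3,461,350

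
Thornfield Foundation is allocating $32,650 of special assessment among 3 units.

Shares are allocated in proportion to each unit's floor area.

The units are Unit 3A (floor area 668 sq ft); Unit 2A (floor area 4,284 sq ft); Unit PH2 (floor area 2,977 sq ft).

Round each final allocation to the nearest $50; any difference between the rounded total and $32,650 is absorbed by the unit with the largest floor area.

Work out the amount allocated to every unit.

Sum of floor area: 668 + 4,284 + 2,977 = 7,929.
Raw shares: Unit 3A 2,750.69; Unit 2A 17,640.64; Unit PH2 12,258.68.
Rounded to nearest $50: Unit 3A $2,750; Unit 2A $17,650; Unit PH2 $12,250. Sum = $32,650.
Sum already equals the total — no adjustment.

Unit 3A: $2,750 | Unit 2A: $17,650 | Unit PH2: $12,250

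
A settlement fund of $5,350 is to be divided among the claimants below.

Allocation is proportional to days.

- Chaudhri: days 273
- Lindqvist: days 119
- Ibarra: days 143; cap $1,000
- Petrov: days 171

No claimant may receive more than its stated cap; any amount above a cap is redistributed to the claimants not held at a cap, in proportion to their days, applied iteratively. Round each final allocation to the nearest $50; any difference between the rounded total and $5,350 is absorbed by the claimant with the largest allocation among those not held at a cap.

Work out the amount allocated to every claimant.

Total days = 706.
Proportional shares (ignoring caps): Chaudhri 2,068.77; Lindqvist 901.77; Ibarra 1,083.64; Petrov 1,295.82.
Held at cap: Ibarra ($1,000); remaining pool $4,350 reallocated over remaining days 563.
Shares after redistribution: Chaudhri 2,109.33 → $2,100; Lindqvist 919.45 → $900; Petrov 1,321.23 → $1,300.
Rounding difference +$50 applied to Chaudhri → $2,150.

Chaudhri: $2,150 | Lindqvist: $900 | Ibarra: $1,000 | Petrov: $1,300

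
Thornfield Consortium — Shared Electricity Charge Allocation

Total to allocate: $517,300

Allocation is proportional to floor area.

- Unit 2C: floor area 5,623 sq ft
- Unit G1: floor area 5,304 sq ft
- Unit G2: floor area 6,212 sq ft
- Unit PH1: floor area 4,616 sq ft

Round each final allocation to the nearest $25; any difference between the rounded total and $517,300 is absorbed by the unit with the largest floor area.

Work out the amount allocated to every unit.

Sum of floor area: 21,755.
Raw shares: Unit 2C 5,623/21,755 × $517,300 = 133,706.18; Unit G1 5,304/21,755 × $517,300 = 126,120.85; Unit G2 6,212/21,755 × $517,300 = 147,711.68; Unit PH1 4,616/21,755 × $517,300 = 109,761.29.
At nearest $25: Unit 2C $133,700; Unit G1 $126,125; Unit G2 $147,700; Unit PH1 $109,750. Sum = $517,275.
Difference $517,300 − $517,275 = +$25 applied to largest floor area (Unit G2): Unit G2 becomes $147,725.

Unit 2C: $133,700 · Unit G1: $126,125 · Unit G2: $147,725 · Unit PH1: $109,750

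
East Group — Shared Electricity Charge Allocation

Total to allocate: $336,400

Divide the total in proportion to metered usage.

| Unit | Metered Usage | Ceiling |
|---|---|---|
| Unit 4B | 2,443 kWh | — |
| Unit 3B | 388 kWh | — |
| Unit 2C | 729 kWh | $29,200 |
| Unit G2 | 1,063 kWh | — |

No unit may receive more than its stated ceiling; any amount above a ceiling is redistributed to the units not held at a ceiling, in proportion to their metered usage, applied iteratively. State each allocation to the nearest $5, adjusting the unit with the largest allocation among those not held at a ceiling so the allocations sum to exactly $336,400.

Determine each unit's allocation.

Total metered usage = 4,623.
Pro-rata shares before constraints: Unit 4B 177,768.81; Unit 3B 28,233.44; Unit 2C 53,046.85; Unit G2 77,350.90.
Cap binds for Unit 2C ($29,200); remaining pool $307,200 reallocated over remaining metered usage 3,894.
Redistributed shares: Unit 4B 192,729.74 → $192,730; Unit 3B 30,609.55 → $30,610; Unit G2 83,860.71 → $83,860.

Unit 4B: $192,730 | Unit 3B: $30,610 | Unit 2C: $29,200 | Unit G2: $83,860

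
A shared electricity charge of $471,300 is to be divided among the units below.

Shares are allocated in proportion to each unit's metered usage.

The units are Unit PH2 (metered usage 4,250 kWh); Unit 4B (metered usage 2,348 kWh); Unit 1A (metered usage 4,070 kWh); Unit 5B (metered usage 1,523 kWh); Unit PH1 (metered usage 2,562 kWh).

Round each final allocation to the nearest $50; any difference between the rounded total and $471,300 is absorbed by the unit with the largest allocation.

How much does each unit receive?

Unit PH2: $135,800; Unit 4B: $75,000; Unit 1A: $130,000; Unit 5B: $48,650; Unit PH1: $81,850

Total metered usage = 14,753.
Pro-rata amounts: Unit PH2 4,250/14,753 × $471,300 = 135,770.69; Unit 4B 2,348/14,753 × $471,300 = 75,009.31; Unit 1A 4,070/14,753 × $471,300 = 130,020.40; Unit 5B 1,523/14,753 × $471,300 = 48,653.83; Unit PH1 2,562/14,753 × $471,300 = 81,845.77.
Rounded to nearest $50: Unit PH2 $135,750; Unit 4B $75,000; Unit 1A $130,000; Unit 5B $48,650; Unit PH1 $81,850. Sum = $471,250.
Difference $471,300 − $471,250 = +$50 applied to largest allocation (Unit PH2): Unit PH2 becomes $135,800.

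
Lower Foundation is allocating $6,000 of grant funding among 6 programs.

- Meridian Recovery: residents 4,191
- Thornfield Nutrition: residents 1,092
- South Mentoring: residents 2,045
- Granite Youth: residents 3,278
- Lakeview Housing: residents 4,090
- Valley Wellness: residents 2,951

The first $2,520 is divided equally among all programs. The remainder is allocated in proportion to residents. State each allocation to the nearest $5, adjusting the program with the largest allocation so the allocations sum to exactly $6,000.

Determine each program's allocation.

Equal tier: $2,520 ÷ 6 = $420 apiece.
Remainder $3,480 by residents (total 17,647): Meridian Recovery 826.47 → $825; Thornfield Nutrition 215.34 → $215; South Mentoring 403.28 → $405; Granite Youth 646.42 → $645; Lakeview Housing 806.55 → $805; Valley Wellness 581.94 → $580.
Rounding difference +$5 on remainder applied to Meridian Recovery.
Totals: Meridian Recovery $420 + $830 = $1,250; Thornfield Nutrition $420 + $215 = $635; South Mentoring $420 + $405 = $825; Granite Youth $420 + $645 = $1,065; Lakeview Housing $420 + $805 = $1,225; Valley Wellness $420 + $580 = $1,000.

Meridian Recovery: $1,250 · Thornfield Nutrition: $635 · South Mentoring: $825 · Granite Youth: $1,065 · Lakeview Housing: $1,225 · Valley Wellness: $1,000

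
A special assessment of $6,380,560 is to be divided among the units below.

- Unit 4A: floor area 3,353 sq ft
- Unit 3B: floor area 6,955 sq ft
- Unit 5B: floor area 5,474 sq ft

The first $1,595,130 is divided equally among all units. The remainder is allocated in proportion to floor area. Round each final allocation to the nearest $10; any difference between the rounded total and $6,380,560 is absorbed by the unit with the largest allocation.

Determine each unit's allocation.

First tranche $1,595,130 split equally: $531,710 each.
Remainder $4,785,430 by floor area (total 15,782): Unit 4A 1,016,699.20 → $1,016,700; Unit 3B 2,108,900.37 → $2,108,900; Unit 5B 1,659,830.43 → $1,659,830.
Totals: Unit 4A $531,710 + $1,016,700 = $1,548,410; Unit 3B $531,710 + $2,108,900 = $2,640,610; Unit 5B $531,710 + $1,659,830 = $2,191,540.

Unit 4A: $1,548,410; Unit 3B: $2,640,610; Unit 5B: $2,191,540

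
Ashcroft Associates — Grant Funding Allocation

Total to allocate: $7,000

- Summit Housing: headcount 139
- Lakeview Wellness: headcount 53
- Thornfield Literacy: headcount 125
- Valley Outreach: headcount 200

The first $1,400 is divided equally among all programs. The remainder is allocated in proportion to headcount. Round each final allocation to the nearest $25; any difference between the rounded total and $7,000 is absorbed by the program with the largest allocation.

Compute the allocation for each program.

Summit Housing: $1,850 · Lakeview Wellness: $925 · Thornfield Literacy: $1,700 · Valley Outreach: $2,525

Equal tier: $1,400 ÷ 4 = $350 apiece.
Remainder $5,600 by headcount (total 517): Summit Housing 1,505.61 → $1,500; Lakeview Wellness 574.08 → $575; Thornfield Literacy 1,353.97 → $1,350; Valley Outreach 2,166.34 → $2,175.
Totals: Summit Housing $350 + $1,500 = $1,850; Lakeview Wellness $350 + $575 = $925; Thornfield Literacy $350 + $1,350 = $1,700; Valley Outreach $350 + $2,175 = $2,525.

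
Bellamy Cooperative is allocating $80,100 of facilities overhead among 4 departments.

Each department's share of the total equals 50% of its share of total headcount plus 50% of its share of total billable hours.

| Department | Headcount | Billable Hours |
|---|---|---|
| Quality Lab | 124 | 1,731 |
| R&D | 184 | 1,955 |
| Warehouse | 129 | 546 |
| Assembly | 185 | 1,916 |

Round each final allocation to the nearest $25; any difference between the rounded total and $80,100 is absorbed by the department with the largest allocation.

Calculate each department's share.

Quality Lab: $19,250 | R&D: $24,575 | Warehouse: $11,875 | Assembly: $24,400

Headcount total 622; billable hours total 6,148.
Combined weights (50% headcount + 50% billable hours): Quality Lab 0.2405; R&D 0.3069; Warehouse 0.1481; Assembly 0.3045.
Proportional shares: Quality Lab 19,260.52; R&D 24,583.07; Warehouse 11,863.00; Assembly 24,393.40.
At nearest $25: Quality Lab $19,250; R&D $24,575; Warehouse $11,875; Assembly $24,400. Sum = $80,100.
Rounded total matches; no reconciliation needed.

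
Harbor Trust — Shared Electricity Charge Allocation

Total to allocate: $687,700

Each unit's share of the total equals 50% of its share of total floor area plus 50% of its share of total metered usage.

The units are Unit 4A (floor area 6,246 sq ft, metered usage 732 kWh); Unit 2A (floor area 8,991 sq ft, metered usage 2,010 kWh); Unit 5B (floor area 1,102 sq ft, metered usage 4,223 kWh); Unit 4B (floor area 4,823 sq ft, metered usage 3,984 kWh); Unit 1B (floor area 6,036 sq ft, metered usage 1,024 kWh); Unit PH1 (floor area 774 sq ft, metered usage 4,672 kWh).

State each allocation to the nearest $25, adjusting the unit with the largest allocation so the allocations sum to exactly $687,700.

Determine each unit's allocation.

Totals — floor area 27,972, metered usage 16,645.
Composite weights (50% floor area + 50% metered usage): Unit 4A 0.1336; Unit 2A 0.2211; Unit 5B 0.1466; Unit 4B 0.2059; Unit 1B 0.1387; Unit PH1 0.1542.
Pro-rata amounts: Unit 4A 91,901.44; Unit 2A 152,045.50; Unit 5B 100,784.62; Unit 4B 141,588.35; Unit 1B 95,352.08; Unit PH1 106,028.01.
At nearest $25: Unit 4A $91,900; Unit 2A $152,050; Unit 5B $100,775; Unit 4B $141,600; Unit 1B $95,350; Unit PH1 $106,025. Sum = $687,700.
Sum already equals the total — no adjustment.

Unit 4A: $91,900; Unit 2A: $152,050; Unit 5B: $100,775; Unit 4B: $141,600; Unit 1B: $95,350; Unit PH1: $106,025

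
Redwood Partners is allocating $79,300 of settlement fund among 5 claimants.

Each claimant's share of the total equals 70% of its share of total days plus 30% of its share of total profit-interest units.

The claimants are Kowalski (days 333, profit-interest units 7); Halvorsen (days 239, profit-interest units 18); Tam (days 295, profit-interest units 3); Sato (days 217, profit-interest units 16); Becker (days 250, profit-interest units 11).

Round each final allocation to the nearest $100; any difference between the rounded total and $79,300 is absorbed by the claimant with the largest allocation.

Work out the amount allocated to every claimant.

Kowalski: $16,900 | Halvorsen: $17,600 | Tam: $13,600 | Sato: $16,000 | Becker: $15,200

Days total 1,334; profit-interest units total 55.
Composite weights (70% days + 30% profit-interest units): Kowalski 0.2129; Halvorsen 0.2236; Tam 0.1712; Sato 0.2011; Becker 0.1912.
Pro-rata amounts: Kowalski 16,884.51; Halvorsen 17,731.01; Tam 13,573.09; Sato 15,950.46; Becker 15,160.92.
Rounded to nearest $100: Kowalski $16,900; Halvorsen $17,700; Tam $13,600; Sato $16,000; Becker $15,200. Sum = $79,400.
Difference $79,300 − $79,400 = −$100 applied to largest allocation (Halvorsen): Halvorsen becomes $17,600.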